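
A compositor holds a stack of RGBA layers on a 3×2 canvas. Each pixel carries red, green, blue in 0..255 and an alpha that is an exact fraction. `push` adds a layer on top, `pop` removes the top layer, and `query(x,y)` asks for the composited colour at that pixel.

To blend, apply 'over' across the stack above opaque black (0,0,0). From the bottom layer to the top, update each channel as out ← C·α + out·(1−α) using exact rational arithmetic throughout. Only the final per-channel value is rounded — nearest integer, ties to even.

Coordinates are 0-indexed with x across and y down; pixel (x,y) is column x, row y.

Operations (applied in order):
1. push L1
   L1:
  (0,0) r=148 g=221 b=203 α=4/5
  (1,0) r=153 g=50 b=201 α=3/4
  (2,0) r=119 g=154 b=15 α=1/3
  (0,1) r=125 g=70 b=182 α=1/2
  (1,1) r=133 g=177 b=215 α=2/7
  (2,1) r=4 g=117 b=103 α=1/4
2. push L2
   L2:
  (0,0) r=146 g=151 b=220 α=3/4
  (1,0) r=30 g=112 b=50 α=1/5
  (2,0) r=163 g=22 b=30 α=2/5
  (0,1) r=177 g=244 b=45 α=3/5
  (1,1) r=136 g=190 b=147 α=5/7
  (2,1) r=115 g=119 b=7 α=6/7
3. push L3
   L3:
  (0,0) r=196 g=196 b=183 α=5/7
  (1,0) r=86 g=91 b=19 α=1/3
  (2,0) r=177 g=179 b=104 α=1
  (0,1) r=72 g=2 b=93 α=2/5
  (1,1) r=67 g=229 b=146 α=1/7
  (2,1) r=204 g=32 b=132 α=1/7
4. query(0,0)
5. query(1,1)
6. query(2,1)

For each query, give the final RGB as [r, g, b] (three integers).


(0,0) stack=L1,L2,L3; from [0,0,0]:
+L1 (α=4/5) → [592/5, 884/5, 812/5]
+L2 (α=3/4) → [1391/10, 3149/20, 1028/5]
+L3 (α=5/7) → [6291/35, 12949/70, 6631/35]
= [180, 185, 189]

query (1,1) [L1,L2,L3] — begin 0,0,0
+L1 (α=2/7) → [38, 354/7, 430/7]
+L2 (α=5/7) → [108, 7358/49, 6005/49]
+L3 (α=1/7) → [715/7, 55369/343, 43184/343]
→ [102, 161, 126]

query (2,1) [L1,L2,L3] — begin 0,0,0
+L1 (α=1/4) → [1, 117/4, 103/4]
+L2 (α=6/7) → [691/7, 2973/28, 271/28]
+L3 (α=1/7) → [5574/49, 9367/98, 2661/98]
rounded: [114, 96, 27]


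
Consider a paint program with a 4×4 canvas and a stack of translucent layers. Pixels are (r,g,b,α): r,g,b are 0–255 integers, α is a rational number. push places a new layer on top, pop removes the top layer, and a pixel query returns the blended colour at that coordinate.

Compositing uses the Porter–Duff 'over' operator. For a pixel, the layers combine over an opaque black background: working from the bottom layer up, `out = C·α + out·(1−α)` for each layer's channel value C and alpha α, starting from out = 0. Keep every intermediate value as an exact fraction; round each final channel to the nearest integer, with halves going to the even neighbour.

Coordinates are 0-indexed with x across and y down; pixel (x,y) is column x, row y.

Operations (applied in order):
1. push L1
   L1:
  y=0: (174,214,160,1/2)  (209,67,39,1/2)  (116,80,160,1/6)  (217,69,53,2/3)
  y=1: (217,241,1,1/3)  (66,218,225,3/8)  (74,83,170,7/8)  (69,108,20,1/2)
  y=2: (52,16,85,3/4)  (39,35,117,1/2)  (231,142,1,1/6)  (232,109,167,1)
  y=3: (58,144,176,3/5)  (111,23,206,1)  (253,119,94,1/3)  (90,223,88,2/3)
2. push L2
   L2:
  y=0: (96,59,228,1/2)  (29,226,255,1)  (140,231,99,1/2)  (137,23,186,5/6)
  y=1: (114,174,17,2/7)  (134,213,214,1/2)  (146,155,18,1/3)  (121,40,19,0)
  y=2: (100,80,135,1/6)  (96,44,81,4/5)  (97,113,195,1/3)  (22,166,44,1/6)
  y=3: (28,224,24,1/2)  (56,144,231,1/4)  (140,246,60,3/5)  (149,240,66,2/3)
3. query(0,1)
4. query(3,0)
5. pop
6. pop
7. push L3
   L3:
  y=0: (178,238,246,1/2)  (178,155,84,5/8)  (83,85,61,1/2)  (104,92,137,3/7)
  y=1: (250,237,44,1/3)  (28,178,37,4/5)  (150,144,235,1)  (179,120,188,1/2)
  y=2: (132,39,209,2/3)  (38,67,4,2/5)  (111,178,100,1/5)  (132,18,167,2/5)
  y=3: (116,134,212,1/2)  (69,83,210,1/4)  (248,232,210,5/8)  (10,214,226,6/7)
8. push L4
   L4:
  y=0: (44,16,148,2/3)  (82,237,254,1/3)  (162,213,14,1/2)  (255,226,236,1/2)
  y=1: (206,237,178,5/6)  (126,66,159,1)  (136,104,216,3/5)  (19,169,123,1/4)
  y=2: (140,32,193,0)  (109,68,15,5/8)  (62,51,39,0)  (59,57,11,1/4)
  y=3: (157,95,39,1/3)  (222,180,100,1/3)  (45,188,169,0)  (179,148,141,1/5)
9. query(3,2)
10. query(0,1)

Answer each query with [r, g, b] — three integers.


(0,1) stack=L1,L2; from [0,0,0]:
L1 α=1/3: [217/3, 241/3, 1/3]
L2 α=2/7: [1769/21, 2249/21, 107/21]
= [84, 107, 5]

(3,0) stack=L1,L2; from [0,0,0]:
after L1 α=2/3: [434/3, 46, 106/3]
after L2 α=5/6: [2489/18, 161/6, 1448/9]
→ [138, 27, 161]

(3,2) stack=L3,L4; from [0,0,0]:
after L3 α=2/5: [264/5, 36/5, 334/5]
after L4 α=1/4: [1087/20, 393/20, 1057/20]
→ [54, 20, 53]

(0,1) stack=L3,L4; from [0,0,0]:
L3 α=1/3: [250/3, 79, 44/3]
L4 α=5/6: [1670/9, 632/3, 1357/9]
= [186, 211, 151]


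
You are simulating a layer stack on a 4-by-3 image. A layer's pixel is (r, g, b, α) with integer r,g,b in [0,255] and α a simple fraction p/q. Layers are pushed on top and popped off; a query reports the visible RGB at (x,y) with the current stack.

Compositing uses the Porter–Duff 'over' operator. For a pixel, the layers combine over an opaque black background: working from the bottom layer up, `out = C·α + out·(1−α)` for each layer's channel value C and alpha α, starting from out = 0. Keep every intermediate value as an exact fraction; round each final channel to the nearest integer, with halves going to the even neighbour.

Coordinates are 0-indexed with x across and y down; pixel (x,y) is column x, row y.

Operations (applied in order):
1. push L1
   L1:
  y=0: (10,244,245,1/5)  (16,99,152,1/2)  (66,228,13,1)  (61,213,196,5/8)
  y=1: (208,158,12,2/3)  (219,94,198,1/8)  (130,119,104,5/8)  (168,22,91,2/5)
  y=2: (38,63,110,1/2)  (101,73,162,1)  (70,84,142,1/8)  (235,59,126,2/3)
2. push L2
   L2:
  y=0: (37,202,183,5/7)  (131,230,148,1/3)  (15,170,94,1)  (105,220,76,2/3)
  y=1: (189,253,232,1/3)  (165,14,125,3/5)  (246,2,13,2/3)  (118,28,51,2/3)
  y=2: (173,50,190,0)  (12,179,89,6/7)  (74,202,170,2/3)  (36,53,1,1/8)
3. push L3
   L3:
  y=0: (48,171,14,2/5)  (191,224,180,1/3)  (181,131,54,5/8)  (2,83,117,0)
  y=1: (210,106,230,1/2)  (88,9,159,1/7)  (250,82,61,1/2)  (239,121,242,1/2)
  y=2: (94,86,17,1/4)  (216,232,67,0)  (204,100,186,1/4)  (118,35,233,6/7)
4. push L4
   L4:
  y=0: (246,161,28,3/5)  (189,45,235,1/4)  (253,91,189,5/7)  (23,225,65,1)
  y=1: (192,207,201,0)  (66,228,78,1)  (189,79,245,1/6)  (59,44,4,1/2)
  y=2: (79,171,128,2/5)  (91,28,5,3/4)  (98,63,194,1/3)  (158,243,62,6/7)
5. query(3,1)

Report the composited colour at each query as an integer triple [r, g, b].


at x=3,y=1 over L1,L2,L3,L4:
+L1 (α=2/5) → [336/5, 44/5, 182/5]
+L2 (α=2/3) → [1516/15, 108/5, 692/15]
+L3 (α=1/2) → [5101/30, 713/10, 2161/15]
+L4 (α=1/2) → [6871/60, 1153/20, 2221/30]
rounded: [115, 58, 74]


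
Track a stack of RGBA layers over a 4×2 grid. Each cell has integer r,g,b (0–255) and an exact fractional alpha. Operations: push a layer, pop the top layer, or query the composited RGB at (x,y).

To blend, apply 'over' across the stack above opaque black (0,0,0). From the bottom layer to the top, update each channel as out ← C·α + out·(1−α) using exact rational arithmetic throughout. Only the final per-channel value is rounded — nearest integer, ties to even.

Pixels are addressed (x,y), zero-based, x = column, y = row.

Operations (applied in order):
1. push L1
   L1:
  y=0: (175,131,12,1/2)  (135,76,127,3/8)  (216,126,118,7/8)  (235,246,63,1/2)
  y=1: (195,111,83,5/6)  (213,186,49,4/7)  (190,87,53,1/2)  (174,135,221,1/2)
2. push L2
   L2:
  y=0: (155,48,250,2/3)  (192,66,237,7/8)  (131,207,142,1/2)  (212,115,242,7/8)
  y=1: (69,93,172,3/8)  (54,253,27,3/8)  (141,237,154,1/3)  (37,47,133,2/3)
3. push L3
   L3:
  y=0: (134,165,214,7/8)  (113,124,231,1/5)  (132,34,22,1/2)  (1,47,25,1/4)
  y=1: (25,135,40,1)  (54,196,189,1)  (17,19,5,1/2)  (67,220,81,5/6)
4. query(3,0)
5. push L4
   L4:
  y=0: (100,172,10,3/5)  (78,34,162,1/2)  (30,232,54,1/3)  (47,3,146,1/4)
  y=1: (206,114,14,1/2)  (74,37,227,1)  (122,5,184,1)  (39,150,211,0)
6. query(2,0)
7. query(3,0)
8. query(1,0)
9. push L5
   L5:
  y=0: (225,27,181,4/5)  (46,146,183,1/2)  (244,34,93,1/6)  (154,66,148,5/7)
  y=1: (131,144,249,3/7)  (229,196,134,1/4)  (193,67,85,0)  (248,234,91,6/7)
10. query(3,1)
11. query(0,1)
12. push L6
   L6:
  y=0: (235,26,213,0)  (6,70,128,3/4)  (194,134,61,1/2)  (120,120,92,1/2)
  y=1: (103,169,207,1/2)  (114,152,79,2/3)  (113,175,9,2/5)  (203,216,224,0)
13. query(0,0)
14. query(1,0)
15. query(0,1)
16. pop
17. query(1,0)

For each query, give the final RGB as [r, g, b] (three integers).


query (3,0) [L1,L2,L3] — begin 0,0,0
after L1 α=1/2: [235/2, 123, 63/2]
after L2 α=7/8: [3203/16, 116, 3451/16]
after L3 α=1/4: [9625/64, 395/4, 10753/64]
rounded: [150, 99, 168]

query (2,0) [L1,L2,L3,L4] — begin 0,0,0
after L1 α=7/8: [189, 441/4, 413/4]
after L2 α=1/2: [160, 1269/8, 981/8]
after L3 α=1/2: [146, 1541/16, 1157/16]
after L4 α=1/3: [322/3, 3397/24, 1589/24]
= [107, 142, 66]

(3,0) stack=L1,L2,L3,L4; from [0,0,0]:
+L1 (α=1/2) → [235/2, 123, 63/2]
+L2 (α=7/8) → [3203/16, 116, 3451/16]
+L3 (α=1/4) → [9625/64, 395/4, 10753/64]
+L4 (α=1/4) → [31883/256, 1197/16, 41603/256]
rounded: [125, 75, 163]

(1,0) stack=L1,L2,L3,L4; from [0,0,0]:
L1 α=3/8: [405/8, 57/2, 381/8]
L2 α=7/8: [11157/64, 981/16, 13653/64]
L3 α=1/5: [2593/16, 1477/20, 17349/80]
L4 α=1/2: [3841/32, 2157/40, 30309/160]
→ [120, 54, 189]

at x=3,y=1 over L1,L2,L3,L4,L5:
+L1 (α=1/2) → [87, 135/2, 221/2]
+L2 (α=2/3) → [161/3, 323/6, 251/2]
+L3 (α=5/6) → [583/9, 6923/36, 1061/12]
+L4 (α=0) → [583/9, 6923/36, 1061/12]
+L5 (α=6/7) → [13975/63, 57467/252, 7613/84]
= [222, 228, 91]

query (0,1) [L1,L2,L3,L4,L5] — begin 0,0,0
+L1 (α=5/6) → [325/2, 185/2, 415/6]
+L2 (α=3/8) → [2039/16, 1483/16, 5171/48]
+L3 (α=1) → [25, 135, 40]
+L4 (α=1/2) → [231/2, 249/2, 27]
+L5 (α=3/7) → [855/7, 930/7, 855/7]
rounded: [122, 133, 122]

at x=0,y=0 over L1,L2,L3,L4,L5,L6:
after L1 α=1/2: [175/2, 131/2, 6]
after L2 α=2/3: [265/2, 323/6, 506/3]
after L3 α=7/8: [2141/16, 7253/48, 625/3]
after L4 α=3/5: [4541/40, 19637/120, 268/3]
after L5 α=4/5: [40541/200, 32597/600, 488/3]
after L6 α=0: [40541/200, 32597/600, 488/3]
rounded: [203, 54, 163]

(1,0) stack=L1,L2,L3,L4,L5,L6; from [0,0,0]:
L1 α=3/8: [405/8, 57/2, 381/8]
L2 α=7/8: [11157/64, 981/16, 13653/64]
L3 α=1/5: [2593/16, 1477/20, 17349/80]
L4 α=1/2: [3841/32, 2157/40, 30309/160]
L5 α=1/2: [5313/64, 7997/80, 59589/320]
L6 α=3/4: [6465/256, 24797/320, 182469/1280]
→ [25, 77, 143]

at x=0,y=1 over L1,L2,L3,L4,L5,L6:
+L1 (α=5/6) → [325/2, 185/2, 415/6]
+L2 (α=3/8) → [2039/16, 1483/16, 5171/48]
+L3 (α=1) → [25, 135, 40]
+L4 (α=1/2) → [231/2, 249/2, 27]
+L5 (α=3/7) → [855/7, 930/7, 855/7]
+L6 (α=1/2) → [788/7, 2113/14, 1152/7]
→ [113, 151, 165]

(1,0) stack=L1,L2,L3,L4,L5; from [0,0,0]:
+L1 (α=3/8) → [405/8, 57/2, 381/8]
+L2 (α=7/8) → [11157/64, 981/16, 13653/64]
+L3 (α=1/5) → [2593/16, 1477/20, 17349/80]
+L4 (α=1/2) → [3841/32, 2157/40, 30309/160]
+L5 (α=1/2) → [5313/64, 7997/80, 59589/320]
= [83, 100, 186]


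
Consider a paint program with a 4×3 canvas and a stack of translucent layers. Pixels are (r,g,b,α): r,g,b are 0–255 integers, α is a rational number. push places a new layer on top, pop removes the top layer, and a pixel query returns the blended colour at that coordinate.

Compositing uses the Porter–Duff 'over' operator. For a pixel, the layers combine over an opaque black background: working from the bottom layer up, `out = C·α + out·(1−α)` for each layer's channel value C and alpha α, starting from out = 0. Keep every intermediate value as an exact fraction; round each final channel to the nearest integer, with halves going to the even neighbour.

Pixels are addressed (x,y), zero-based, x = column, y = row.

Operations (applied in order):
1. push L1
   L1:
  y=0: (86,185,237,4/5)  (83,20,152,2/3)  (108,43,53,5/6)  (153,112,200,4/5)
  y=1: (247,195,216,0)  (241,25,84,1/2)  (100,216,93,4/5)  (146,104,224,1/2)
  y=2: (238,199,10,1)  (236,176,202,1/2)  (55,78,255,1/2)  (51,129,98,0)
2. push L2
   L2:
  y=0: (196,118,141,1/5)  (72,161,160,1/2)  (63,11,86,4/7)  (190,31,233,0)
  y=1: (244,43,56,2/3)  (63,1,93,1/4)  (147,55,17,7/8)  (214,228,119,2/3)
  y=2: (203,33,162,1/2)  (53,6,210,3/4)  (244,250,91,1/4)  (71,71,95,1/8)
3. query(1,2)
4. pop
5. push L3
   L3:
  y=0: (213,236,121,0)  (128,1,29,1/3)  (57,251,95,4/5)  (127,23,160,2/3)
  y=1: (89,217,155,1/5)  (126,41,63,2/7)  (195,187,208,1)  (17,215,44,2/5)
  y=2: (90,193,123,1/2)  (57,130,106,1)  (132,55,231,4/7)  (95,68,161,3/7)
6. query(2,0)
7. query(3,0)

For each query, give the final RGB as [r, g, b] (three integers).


query (1,2) [L1,L2] — begin 0,0,0
+L1 (α=1/2) → [118, 88, 101]
+L2 (α=3/4) → [277/4, 53/2, 731/4]
→ [69, 26, 183]

query (2,0) [L1,L3] — begin 0,0,0
after L1 α=5/6: [90, 215/6, 265/6]
after L3 α=4/5: [318/5, 6239/30, 509/6]
= [64, 208, 85]

query (3,0) [L1,L3] — begin 0,0,0
L1 α=4/5: [612/5, 448/5, 160]
L3 α=2/3: [1882/15, 226/5, 160]
→ [125, 45, 160]


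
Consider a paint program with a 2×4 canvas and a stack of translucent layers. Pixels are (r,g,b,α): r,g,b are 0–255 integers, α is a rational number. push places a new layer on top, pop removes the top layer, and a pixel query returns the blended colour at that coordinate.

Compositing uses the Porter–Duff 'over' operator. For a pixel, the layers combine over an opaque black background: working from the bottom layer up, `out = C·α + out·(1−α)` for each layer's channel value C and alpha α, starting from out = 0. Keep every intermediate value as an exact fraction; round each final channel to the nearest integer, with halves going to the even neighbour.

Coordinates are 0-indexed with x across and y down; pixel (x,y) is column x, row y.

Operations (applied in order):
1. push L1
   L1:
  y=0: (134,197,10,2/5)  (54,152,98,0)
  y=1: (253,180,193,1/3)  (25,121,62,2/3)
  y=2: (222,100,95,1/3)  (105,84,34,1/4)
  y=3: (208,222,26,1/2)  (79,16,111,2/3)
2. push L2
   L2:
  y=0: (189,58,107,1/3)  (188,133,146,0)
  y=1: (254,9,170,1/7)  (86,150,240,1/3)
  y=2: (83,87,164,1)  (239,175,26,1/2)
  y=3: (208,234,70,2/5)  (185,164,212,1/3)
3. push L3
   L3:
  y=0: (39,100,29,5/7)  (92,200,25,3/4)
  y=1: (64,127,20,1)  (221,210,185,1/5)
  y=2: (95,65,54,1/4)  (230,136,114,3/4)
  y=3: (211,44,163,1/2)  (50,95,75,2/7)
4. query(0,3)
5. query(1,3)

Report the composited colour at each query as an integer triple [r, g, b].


at x=0,y=3 over L1,L2,L3:
L1 α=1/2: [104, 111, 13]
L2 α=2/5: [728/5, 801/5, 179/5]
L3 α=1/2: [1783/10, 1021/10, 497/5]
→ [178, 102, 99]

at x=1,y=3 over L1,L2,L3:
+L1 (α=2/3) → [158/3, 32/3, 74]
+L2 (α=1/3) → [871/9, 556/9, 120]
+L3 (α=2/7) → [5255/63, 4490/63, 750/7]
rounded: [83, 71, 107]


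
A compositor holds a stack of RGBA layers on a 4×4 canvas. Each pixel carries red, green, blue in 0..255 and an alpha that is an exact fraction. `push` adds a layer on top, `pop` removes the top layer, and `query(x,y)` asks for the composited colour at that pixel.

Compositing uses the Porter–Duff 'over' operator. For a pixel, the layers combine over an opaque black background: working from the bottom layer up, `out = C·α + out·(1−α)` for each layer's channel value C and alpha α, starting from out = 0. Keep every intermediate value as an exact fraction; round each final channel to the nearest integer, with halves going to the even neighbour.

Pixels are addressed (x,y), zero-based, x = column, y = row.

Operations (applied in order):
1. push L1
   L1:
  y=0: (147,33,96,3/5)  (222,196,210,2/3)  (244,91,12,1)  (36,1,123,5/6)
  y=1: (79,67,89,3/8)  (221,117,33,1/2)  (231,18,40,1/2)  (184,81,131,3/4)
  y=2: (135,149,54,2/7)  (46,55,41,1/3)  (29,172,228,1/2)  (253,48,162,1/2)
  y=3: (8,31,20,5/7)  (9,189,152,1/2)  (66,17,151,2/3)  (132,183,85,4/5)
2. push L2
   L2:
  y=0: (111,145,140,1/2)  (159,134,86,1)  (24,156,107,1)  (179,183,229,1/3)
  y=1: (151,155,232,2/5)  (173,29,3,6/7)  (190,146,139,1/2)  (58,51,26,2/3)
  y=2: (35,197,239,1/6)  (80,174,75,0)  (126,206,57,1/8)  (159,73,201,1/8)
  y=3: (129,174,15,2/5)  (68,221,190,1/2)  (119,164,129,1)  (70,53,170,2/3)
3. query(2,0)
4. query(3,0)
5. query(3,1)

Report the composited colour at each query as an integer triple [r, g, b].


(2,0) stack=L1,L2; from [0,0,0]:
L1 α=1: [244, 91, 12]
L2 α=1: [24, 156, 107]
= [24, 156, 107]

at x=3,y=0 over L1,L2:
L1 α=5/6: [30, 5/6, 205/2]
L2 α=1/3: [239/3, 554/9, 434/3]
= [80, 62, 145]

at x=3,y=1 over L1,L2:
after L1 α=3/4: [138, 243/4, 393/4]
after L2 α=2/3: [254/3, 217/4, 601/12]
rounded: [85, 54, 50]


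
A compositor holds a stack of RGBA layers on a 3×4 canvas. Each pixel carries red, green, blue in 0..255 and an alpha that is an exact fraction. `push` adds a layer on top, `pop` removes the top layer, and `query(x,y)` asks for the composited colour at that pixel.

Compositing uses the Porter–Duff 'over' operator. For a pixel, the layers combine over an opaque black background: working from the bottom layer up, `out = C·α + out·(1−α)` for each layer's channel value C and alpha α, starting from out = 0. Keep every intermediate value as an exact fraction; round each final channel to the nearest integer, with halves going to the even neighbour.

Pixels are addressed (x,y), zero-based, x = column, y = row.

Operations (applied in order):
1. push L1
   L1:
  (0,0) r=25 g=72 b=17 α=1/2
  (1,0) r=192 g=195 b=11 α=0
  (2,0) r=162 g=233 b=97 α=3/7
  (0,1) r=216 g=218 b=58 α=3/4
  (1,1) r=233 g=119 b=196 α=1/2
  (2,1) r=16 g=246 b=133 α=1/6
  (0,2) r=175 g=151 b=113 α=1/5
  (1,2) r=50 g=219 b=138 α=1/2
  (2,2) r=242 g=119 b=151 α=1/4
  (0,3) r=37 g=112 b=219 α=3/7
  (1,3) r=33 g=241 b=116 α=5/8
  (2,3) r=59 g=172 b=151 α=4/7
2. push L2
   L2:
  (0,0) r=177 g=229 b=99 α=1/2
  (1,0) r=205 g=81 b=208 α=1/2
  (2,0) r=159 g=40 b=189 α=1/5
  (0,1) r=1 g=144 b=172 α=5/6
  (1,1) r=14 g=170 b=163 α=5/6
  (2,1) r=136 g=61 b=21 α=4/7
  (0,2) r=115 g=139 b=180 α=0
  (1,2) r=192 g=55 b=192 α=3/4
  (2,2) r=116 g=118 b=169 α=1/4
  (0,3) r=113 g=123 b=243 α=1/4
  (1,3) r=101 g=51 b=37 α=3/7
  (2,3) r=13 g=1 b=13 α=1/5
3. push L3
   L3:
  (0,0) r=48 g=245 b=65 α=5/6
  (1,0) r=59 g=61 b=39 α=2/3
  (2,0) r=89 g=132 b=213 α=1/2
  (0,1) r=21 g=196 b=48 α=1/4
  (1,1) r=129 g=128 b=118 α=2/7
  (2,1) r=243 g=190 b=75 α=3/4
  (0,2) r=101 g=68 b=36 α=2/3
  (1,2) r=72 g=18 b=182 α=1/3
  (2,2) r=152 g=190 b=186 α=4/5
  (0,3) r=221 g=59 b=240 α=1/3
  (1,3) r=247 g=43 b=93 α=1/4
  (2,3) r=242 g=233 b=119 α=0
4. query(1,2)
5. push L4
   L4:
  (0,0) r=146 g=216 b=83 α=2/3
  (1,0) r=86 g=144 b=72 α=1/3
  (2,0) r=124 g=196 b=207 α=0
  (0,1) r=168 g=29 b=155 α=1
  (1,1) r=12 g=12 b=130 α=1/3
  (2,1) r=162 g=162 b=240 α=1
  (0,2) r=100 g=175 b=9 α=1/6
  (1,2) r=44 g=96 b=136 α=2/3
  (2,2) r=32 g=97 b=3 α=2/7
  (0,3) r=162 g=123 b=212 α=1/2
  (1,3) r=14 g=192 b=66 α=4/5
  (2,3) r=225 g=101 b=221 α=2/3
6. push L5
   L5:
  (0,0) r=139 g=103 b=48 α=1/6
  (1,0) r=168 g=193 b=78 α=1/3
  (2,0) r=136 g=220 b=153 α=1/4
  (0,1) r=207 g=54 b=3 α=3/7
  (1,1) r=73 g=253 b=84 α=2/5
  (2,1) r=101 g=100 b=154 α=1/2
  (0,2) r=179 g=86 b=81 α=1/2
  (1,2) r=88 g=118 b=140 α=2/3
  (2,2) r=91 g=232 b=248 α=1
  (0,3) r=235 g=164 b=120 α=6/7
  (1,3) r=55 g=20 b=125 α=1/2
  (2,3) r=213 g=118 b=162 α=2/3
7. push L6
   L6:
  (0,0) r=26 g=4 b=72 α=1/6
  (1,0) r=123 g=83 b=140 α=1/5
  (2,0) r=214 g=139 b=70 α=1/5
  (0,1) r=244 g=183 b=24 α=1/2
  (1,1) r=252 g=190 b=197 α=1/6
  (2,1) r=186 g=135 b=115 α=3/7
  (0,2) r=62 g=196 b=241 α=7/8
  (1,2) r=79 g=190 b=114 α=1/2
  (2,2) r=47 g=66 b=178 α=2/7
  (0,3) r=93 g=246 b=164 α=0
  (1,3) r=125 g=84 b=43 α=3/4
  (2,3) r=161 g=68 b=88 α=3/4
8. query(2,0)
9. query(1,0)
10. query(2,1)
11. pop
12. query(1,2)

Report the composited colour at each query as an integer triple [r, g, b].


at x=1,y=2 over L1,L2,L3:
+L1 (α=1/2) → [25, 219/2, 69]
+L2 (α=3/4) → [601/4, 549/8, 645/4]
+L3 (α=1/3) → [745/6, 207/4, 1009/6]
= [124, 52, 168]

at x=2,y=0 over L1,L2,L3,L4,L5,L6:
L1 α=3/7: [486/7, 699/7, 291/7]
L2 α=1/5: [3057/35, 3076/35, 2487/35]
L3 α=1/2: [3086/35, 3848/35, 4971/35]
L4 α=0: [3086/35, 3848/35, 4971/35]
L5 α=1/4: [7009/70, 4811/35, 5067/35]
L6 α=1/5: [21508/175, 24109/175, 22718/175]
rounded: [123, 138, 130]

query (1,0) [L1,L2,L3,L4,L5,L6] — begin 0,0,0
L1 α=0: [0, 0, 0]
L2 α=1/2: [205/2, 81/2, 104]
L3 α=2/3: [147/2, 325/6, 182/3]
L4 α=1/3: [233/3, 757/9, 580/9]
L5 α=1/3: [970/9, 3251/27, 1862/27]
L6 α=1/5: [4987/45, 3049/27, 11228/135]
→ [111, 113, 83]

at x=2,y=1 over L1,L2,L3,L4,L5,L6:
L1 α=1/6: [8/3, 41, 133/6]
L2 α=4/7: [552/7, 367/7, 43/2]
L3 α=3/4: [5655/28, 4357/28, 493/8]
L4 α=1: [162, 162, 240]
L5 α=1/2: [263/2, 131, 197]
L6 α=3/7: [1084/7, 929/7, 1133/7]
→ [155, 133, 162]

(1,2) stack=L1,L2,L3,L4,L5; from [0,0,0]:
after L1 α=1/2: [25, 219/2, 69]
after L2 α=3/4: [601/4, 549/8, 645/4]
after L3 α=1/3: [745/6, 207/4, 1009/6]
after L4 α=2/3: [1273/18, 325/4, 2641/18]
after L5 α=2/3: [4441/54, 423/4, 7681/54]
= [82, 106, 142]


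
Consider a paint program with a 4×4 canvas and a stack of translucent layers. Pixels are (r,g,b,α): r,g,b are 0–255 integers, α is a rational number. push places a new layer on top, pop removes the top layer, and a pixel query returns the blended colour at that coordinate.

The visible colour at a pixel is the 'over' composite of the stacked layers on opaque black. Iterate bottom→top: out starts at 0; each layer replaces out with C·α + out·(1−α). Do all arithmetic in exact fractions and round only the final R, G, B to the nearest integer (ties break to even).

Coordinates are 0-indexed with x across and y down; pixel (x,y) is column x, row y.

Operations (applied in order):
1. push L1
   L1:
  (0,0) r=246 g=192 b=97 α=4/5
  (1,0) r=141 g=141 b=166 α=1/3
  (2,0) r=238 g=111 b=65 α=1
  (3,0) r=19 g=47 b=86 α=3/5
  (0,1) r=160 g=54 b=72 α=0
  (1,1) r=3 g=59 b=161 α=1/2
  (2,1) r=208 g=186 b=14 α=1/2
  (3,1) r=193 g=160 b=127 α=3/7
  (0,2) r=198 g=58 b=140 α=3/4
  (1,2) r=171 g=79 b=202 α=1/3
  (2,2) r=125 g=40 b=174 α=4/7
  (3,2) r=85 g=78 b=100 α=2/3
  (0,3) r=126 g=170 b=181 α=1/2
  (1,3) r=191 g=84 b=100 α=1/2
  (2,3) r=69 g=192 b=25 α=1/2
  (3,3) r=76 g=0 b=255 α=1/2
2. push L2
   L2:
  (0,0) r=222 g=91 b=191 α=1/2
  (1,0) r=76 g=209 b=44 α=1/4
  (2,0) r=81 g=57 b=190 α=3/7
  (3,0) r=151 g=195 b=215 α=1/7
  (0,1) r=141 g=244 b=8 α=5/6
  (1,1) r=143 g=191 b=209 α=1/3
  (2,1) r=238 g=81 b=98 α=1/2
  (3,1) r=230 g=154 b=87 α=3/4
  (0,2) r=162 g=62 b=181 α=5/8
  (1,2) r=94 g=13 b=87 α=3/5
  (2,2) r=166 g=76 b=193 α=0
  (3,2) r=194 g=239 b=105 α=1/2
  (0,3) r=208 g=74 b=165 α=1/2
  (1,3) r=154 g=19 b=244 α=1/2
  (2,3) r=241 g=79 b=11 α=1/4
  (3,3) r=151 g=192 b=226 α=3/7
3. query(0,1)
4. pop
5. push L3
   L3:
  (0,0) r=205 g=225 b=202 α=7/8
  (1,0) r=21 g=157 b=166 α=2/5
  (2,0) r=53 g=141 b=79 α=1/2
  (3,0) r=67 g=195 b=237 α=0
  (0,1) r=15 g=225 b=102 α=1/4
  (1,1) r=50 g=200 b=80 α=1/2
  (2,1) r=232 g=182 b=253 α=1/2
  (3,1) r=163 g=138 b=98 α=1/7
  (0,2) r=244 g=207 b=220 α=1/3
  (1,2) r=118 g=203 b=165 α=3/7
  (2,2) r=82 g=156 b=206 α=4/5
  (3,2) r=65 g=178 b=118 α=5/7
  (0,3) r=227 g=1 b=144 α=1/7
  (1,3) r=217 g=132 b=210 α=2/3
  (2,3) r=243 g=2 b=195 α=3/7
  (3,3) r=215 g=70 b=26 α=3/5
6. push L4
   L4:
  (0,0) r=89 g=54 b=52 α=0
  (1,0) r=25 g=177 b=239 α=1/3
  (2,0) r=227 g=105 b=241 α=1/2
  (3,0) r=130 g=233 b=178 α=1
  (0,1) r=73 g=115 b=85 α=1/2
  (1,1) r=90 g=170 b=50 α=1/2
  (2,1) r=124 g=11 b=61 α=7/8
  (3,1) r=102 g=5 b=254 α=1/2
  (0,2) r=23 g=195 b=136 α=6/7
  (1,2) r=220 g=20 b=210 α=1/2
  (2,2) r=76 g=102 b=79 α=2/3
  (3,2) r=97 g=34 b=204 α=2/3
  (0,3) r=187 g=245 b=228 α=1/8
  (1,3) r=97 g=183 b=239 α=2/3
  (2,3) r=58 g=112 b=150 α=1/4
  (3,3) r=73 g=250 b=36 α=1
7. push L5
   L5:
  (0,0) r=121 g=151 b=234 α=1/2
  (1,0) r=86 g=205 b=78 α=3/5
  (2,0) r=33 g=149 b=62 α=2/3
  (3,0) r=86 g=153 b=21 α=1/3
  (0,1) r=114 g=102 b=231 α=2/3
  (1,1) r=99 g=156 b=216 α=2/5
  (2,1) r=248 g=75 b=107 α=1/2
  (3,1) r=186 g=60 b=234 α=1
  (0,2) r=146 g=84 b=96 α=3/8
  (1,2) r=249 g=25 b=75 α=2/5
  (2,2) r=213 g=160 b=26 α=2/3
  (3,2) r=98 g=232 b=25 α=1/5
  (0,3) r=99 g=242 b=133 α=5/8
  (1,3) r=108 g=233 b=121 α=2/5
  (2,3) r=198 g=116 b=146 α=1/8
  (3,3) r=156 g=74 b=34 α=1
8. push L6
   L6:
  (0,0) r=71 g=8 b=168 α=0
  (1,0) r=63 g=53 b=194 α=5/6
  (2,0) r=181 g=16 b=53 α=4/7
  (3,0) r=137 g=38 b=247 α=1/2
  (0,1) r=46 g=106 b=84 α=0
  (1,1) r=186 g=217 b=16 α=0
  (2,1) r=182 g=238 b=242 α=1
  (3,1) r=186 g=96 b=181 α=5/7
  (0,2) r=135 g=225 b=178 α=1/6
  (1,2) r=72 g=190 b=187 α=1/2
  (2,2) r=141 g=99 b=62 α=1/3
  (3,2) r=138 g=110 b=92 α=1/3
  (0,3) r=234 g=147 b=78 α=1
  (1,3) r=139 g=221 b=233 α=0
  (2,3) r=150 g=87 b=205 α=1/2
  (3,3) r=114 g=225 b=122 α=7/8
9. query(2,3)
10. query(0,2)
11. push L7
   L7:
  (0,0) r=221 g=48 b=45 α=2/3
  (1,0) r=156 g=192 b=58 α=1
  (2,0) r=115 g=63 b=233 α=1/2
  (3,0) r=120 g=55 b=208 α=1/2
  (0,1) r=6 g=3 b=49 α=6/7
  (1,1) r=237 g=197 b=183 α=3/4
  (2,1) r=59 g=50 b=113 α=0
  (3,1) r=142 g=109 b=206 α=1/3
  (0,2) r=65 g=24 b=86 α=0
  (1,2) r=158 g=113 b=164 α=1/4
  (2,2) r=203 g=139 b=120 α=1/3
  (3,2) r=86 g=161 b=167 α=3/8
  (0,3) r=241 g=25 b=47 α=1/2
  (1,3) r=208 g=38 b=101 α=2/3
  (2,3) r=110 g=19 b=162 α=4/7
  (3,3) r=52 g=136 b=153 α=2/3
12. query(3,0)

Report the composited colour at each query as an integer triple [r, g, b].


(0,1) stack=L1,L2; from [0,0,0]:
after L1 α=0: [0, 0, 0]
after L2 α=5/6: [235/2, 610/3, 20/3]
= [118, 203, 7]

query (2,3) [L1,L3,L4,L5,L6] — begin 0,0,0
after L1 α=1/2: [69/2, 96, 25/2]
after L3 α=3/7: [867/7, 390/7, 635/7]
after L4 α=1/4: [3007/28, 977/14, 2955/28]
after L5 α=1/8: [3799/32, 1209/16, 3539/32]
after L6 α=1/2: [8599/64, 2601/32, 10099/64]
rounded: [134, 81, 158]

query (0,2) [L1,L3,L4,L5,L6] — begin 0,0,0
after L1 α=3/4: [297/2, 87/2, 105]
after L3 α=1/3: [541/3, 98, 430/3]
after L4 α=6/7: [955/21, 1268/7, 2878/21]
after L5 α=3/8: [13973/168, 1013/7, 10219/84]
after L6 α=1/6: [92545/1008, 3320/21, 66047/504]
= [92, 158, 131]

(3,0) stack=L1,L3,L4,L5,L6,L7; from [0,0,0]:
+L1 (α=3/5) → [57/5, 141/5, 258/5]
+L3 (α=0) → [57/5, 141/5, 258/5]
+L4 (α=1) → [130, 233, 178]
+L5 (α=1/3) → [346/3, 619/3, 377/3]
+L6 (α=1/2) → [757/6, 733/6, 559/3]
+L7 (α=1/2) → [1477/12, 1063/12, 1183/6]
→ [123, 89, 197]


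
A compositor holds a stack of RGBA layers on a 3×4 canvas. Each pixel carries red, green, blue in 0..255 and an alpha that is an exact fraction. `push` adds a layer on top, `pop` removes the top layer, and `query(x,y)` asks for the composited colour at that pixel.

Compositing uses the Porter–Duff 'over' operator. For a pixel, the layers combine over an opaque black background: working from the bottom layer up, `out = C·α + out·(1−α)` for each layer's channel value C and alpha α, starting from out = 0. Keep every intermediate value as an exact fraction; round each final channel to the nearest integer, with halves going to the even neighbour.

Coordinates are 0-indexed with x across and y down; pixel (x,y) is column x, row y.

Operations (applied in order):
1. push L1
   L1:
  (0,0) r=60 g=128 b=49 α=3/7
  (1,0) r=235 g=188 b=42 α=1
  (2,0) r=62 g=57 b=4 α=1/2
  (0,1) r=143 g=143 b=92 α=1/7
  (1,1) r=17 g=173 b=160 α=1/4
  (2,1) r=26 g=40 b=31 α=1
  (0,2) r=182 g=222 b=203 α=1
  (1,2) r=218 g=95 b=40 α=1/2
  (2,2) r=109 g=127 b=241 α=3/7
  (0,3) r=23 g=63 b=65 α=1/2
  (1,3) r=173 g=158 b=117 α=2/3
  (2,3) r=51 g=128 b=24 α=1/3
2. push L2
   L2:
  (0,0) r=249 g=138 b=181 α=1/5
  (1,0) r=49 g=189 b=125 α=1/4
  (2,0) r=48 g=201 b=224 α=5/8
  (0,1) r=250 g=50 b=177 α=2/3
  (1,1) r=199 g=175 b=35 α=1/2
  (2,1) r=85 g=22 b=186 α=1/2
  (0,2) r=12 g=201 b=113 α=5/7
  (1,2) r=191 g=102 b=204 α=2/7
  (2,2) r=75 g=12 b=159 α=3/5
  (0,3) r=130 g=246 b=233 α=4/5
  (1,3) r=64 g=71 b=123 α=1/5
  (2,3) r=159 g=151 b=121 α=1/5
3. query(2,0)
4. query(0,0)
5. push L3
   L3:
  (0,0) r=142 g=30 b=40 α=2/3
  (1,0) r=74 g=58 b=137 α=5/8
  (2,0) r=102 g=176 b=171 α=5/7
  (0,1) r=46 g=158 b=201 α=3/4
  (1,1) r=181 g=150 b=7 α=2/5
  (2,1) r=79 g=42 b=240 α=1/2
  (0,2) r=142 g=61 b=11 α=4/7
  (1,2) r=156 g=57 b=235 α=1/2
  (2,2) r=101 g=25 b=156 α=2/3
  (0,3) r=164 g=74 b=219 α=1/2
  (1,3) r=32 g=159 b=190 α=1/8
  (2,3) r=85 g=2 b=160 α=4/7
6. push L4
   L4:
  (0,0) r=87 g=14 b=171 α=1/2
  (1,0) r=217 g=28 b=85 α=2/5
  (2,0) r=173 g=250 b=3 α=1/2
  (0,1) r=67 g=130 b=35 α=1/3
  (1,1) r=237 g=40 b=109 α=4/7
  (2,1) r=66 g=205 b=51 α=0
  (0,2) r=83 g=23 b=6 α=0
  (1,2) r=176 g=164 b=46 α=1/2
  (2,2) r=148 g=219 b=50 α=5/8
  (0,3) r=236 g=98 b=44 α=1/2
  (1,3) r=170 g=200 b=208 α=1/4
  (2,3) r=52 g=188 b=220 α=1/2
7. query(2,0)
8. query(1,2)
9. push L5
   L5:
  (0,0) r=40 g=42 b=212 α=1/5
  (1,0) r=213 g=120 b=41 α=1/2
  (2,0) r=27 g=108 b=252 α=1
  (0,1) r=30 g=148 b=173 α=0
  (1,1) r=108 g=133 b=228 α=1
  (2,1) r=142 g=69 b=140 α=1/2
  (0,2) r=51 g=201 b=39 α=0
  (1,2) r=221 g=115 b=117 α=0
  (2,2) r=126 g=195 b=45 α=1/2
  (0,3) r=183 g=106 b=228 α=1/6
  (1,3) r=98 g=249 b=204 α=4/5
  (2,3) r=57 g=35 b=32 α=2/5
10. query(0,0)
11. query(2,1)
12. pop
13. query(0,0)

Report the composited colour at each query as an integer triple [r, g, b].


query (2,0) [L1,L2] — begin 0,0,0
+L1 (α=1/2) → [31, 57/2, 2]
+L2 (α=5/8) → [333/8, 2181/16, 563/4]
= [42, 136, 141]

query (0,0) [L1,L2] — begin 0,0,0
+L1 (α=3/7) → [180/7, 384/7, 21]
+L2 (α=1/5) → [2463/35, 2502/35, 53]
→ [70, 71, 53]

(2,0) stack=L1,L2,L3,L4; from [0,0,0]:
+L1 (α=1/2) → [31, 57/2, 2]
+L2 (α=5/8) → [333/8, 2181/16, 563/4]
+L3 (α=5/7) → [339/4, 9221/56, 2273/14]
+L4 (α=1/2) → [1031/8, 23221/112, 2315/28]
= [129, 207, 83]

(1,2) stack=L1,L2,L3,L4; from [0,0,0]:
+L1 (α=1/2) → [109, 95/2, 20]
+L2 (α=2/7) → [927/7, 883/14, 508/7]
+L3 (α=1/2) → [2019/14, 1681/28, 2153/14]
+L4 (α=1/2) → [4483/28, 6273/56, 2797/28]
= [160, 112, 100]

(0,0) stack=L1,L2,L3,L4,L5; from [0,0,0]:
after L1 α=3/7: [180/7, 384/7, 21]
after L2 α=1/5: [2463/35, 2502/35, 53]
after L3 α=2/3: [12403/105, 1534/35, 133/3]
after L4 α=1/2: [10769/105, 1012/35, 323/3]
after L5 α=1/5: [47276/525, 5518/175, 1928/15]
→ [90, 32, 129]

(2,1) stack=L1,L2,L3,L4,L5; from [0,0,0]:
after L1 α=1: [26, 40, 31]
after L2 α=1/2: [111/2, 31, 217/2]
after L3 α=1/2: [269/4, 73/2, 697/4]
after L4 α=0: [269/4, 73/2, 697/4]
after L5 α=1/2: [837/8, 211/4, 1257/8]
rounded: [105, 53, 157]

query (0,0) [L1,L2,L3,L4] — begin 0,0,0
+L1 (α=3/7) → [180/7, 384/7, 21]
+L2 (α=1/5) → [2463/35, 2502/35, 53]
+L3 (α=2/3) → [12403/105, 1534/35, 133/3]
+L4 (α=1/2) → [10769/105, 1012/35, 323/3]
→ [103, 29, 108]


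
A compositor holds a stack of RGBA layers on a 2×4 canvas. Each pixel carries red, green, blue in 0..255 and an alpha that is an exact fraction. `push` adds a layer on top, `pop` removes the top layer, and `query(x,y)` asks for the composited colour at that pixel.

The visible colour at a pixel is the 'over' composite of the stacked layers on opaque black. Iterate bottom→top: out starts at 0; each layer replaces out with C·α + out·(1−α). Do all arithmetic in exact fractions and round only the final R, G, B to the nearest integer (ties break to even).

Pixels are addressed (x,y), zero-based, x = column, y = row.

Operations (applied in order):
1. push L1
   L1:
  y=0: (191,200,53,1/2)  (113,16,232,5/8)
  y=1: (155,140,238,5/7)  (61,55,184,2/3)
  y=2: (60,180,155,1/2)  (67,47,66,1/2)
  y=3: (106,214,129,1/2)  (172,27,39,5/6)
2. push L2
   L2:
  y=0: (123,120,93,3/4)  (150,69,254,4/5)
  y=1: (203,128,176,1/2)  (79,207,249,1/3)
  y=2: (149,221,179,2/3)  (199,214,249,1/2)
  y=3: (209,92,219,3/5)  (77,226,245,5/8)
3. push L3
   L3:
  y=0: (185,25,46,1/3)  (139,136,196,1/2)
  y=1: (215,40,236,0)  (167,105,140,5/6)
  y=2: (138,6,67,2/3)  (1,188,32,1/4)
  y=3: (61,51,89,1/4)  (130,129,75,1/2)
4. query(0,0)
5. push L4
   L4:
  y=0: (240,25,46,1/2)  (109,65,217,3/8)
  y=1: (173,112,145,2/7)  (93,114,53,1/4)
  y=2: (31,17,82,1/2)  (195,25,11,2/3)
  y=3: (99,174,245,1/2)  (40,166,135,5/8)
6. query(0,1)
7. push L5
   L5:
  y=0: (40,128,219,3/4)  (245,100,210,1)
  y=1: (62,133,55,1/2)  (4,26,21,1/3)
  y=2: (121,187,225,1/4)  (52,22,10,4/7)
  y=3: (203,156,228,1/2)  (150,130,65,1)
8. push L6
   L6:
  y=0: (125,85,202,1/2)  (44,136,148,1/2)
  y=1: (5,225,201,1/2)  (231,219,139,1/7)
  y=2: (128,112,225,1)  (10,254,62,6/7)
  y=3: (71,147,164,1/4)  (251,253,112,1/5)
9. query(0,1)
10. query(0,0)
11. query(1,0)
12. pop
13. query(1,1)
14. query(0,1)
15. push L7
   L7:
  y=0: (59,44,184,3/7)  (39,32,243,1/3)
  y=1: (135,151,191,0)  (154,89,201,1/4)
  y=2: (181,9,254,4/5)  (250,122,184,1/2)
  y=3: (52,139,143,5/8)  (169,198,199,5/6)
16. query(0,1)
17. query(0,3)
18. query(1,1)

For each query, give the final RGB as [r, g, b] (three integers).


(0,0) stack=L1,L2,L3; from [0,0,0]:
+L1 (α=1/2) → [191/2, 100, 53/2]
+L2 (α=3/4) → [929/8, 115, 611/8]
+L3 (α=1/3) → [1669/12, 85, 265/4]
→ [139, 85, 66]

query (0,1) [L1,L2,L3,L4] — begin 0,0,0
L1 α=5/7: [775/7, 100, 170]
L2 α=1/2: [1098/7, 114, 173]
L3 α=0: [1098/7, 114, 173]
L4 α=2/7: [7912/49, 794/7, 165]
→ [161, 113, 165]

(0,1) stack=L1,L2,L3,L4,L5,L6; from [0,0,0]:
after L1 α=5/7: [775/7, 100, 170]
after L2 α=1/2: [1098/7, 114, 173]
after L3 α=0: [1098/7, 114, 173]
after L4 α=2/7: [7912/49, 794/7, 165]
after L5 α=1/2: [5475/49, 1725/14, 110]
after L6 α=1/2: [2860/49, 4875/28, 311/2]
→ [58, 174, 156]

query (0,0) [L1,L2,L3,L4,L5,L6] — begin 0,0,0
+L1 (α=1/2) → [191/2, 100, 53/2]
+L2 (α=3/4) → [929/8, 115, 611/8]
+L3 (α=1/3) → [1669/12, 85, 265/4]
+L4 (α=1/2) → [4549/24, 55, 449/8]
+L5 (α=3/4) → [7429/96, 439/4, 5705/32]
+L6 (α=1/2) → [19429/192, 779/8, 12169/64]
= [101, 97, 190]

at x=1,y=0 over L1,L2,L3,L4,L5,L6:
L1 α=5/8: [565/8, 10, 145]
L2 α=4/5: [1073/8, 286/5, 1161/5]
L3 α=1/2: [2185/16, 483/5, 2141/10]
L4 α=3/8: [16157/128, 339/4, 3443/16]
L5 α=1: [245, 100, 210]
L6 α=1/2: [289/2, 118, 179]
rounded: [144, 118, 179]

(1,1) stack=L1,L2,L3,L4,L5; from [0,0,0]:
L1 α=2/3: [122/3, 110/3, 368/3]
L2 α=1/3: [481/9, 841/9, 1483/9]
L3 α=5/6: [3998/27, 2783/27, 7783/54]
L4 α=1/4: [4835/36, 3809/36, 8737/72]
L5 α=1/3: [4907/54, 4277/54, 9493/108]
→ [91, 79, 88]

at x=0,y=1 over L1,L2,L3,L4,L5:
after L1 α=5/7: [775/7, 100, 170]
after L2 α=1/2: [1098/7, 114, 173]
after L3 α=0: [1098/7, 114, 173]
after L4 α=2/7: [7912/49, 794/7, 165]
after L5 α=1/2: [5475/49, 1725/14, 110]
→ [112, 123, 110]

query (0,1) [L1,L2,L3,L4,L5,L7] — begin 0,0,0
L1 α=5/7: [775/7, 100, 170]
L2 α=1/2: [1098/7, 114, 173]
L3 α=0: [1098/7, 114, 173]
L4 α=2/7: [7912/49, 794/7, 165]
L5 α=1/2: [5475/49, 1725/14, 110]
L7 α=0: [5475/49, 1725/14, 110]
= [112, 123, 110]

at x=0,y=3 over L1,L2,L3,L4,L5,L7:
L1 α=1/2: [53, 107, 129/2]
L2 α=3/5: [733/5, 98, 786/5]
L3 α=1/4: [626/5, 345/4, 2803/20]
L4 α=1/2: [1121/10, 1041/8, 7703/40]
L5 α=1/2: [3151/20, 2289/16, 16823/80]
L7 α=5/8: [14653/160, 17987/128, 107669/640]
= [92, 141, 168]

query (1,1) [L1,L2,L3,L4,L5,L7] — begin 0,0,0
after L1 α=2/3: [122/3, 110/3, 368/3]
after L2 α=1/3: [481/9, 841/9, 1483/9]
after L3 α=5/6: [3998/27, 2783/27, 7783/54]
after L4 α=1/4: [4835/36, 3809/36, 8737/72]
after L5 α=1/3: [4907/54, 4277/54, 9493/108]
after L7 α=1/4: [7679/72, 5879/72, 16729/144]
rounded: [107, 82, 116]


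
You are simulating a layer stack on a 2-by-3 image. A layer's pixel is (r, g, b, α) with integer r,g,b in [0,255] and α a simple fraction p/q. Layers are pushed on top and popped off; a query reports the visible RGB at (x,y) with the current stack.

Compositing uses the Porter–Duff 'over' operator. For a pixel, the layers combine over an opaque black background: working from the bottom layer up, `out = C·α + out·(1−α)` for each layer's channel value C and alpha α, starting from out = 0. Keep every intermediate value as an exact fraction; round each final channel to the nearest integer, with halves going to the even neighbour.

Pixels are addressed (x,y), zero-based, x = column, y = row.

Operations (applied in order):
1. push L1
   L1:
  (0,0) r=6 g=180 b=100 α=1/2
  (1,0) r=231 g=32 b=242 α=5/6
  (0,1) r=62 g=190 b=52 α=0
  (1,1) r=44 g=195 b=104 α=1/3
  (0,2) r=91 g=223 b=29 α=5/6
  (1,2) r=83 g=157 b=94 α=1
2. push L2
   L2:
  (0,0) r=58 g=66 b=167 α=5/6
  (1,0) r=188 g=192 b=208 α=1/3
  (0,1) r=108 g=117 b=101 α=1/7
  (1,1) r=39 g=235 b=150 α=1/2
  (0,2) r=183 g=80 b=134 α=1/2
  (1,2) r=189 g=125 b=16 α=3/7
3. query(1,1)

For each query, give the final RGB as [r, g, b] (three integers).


query (1,1) [L1,L2] — begin 0,0,0
after L1 α=1/3: [44/3, 65, 104/3]
after L2 α=1/2: [161/6, 150, 277/3]
= [27, 150, 92]


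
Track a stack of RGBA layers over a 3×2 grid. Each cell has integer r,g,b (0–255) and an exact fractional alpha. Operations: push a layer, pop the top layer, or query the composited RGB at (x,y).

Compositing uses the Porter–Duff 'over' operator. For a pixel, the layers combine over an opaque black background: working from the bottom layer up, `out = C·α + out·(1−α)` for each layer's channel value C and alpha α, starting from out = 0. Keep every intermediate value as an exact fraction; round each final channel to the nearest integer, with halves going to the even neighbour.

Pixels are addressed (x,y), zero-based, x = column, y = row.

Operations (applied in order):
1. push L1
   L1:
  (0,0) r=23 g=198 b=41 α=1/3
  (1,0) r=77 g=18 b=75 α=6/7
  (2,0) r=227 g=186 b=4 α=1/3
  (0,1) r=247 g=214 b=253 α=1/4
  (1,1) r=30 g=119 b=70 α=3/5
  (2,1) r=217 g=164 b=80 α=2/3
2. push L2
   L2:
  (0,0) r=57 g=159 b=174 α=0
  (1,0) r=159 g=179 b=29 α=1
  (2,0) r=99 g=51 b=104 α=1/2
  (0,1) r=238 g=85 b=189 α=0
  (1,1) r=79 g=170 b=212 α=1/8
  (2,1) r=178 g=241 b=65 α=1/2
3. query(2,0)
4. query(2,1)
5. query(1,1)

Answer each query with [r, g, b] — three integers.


(2,0) stack=L1,L2; from [0,0,0]:
+L1 (α=1/3) → [227/3, 62, 4/3]
+L2 (α=1/2) → [262/3, 113/2, 158/3]
= [87, 56, 53]

at x=2,y=1 over L1,L2:
L1 α=2/3: [434/3, 328/3, 160/3]
L2 α=1/2: [484/3, 1051/6, 355/6]
rounded: [161, 175, 59]

query (1,1) [L1,L2] — begin 0,0,0
L1 α=3/5: [18, 357/5, 42]
L2 α=1/8: [205/8, 3349/40, 253/4]
= [26, 84, 63]


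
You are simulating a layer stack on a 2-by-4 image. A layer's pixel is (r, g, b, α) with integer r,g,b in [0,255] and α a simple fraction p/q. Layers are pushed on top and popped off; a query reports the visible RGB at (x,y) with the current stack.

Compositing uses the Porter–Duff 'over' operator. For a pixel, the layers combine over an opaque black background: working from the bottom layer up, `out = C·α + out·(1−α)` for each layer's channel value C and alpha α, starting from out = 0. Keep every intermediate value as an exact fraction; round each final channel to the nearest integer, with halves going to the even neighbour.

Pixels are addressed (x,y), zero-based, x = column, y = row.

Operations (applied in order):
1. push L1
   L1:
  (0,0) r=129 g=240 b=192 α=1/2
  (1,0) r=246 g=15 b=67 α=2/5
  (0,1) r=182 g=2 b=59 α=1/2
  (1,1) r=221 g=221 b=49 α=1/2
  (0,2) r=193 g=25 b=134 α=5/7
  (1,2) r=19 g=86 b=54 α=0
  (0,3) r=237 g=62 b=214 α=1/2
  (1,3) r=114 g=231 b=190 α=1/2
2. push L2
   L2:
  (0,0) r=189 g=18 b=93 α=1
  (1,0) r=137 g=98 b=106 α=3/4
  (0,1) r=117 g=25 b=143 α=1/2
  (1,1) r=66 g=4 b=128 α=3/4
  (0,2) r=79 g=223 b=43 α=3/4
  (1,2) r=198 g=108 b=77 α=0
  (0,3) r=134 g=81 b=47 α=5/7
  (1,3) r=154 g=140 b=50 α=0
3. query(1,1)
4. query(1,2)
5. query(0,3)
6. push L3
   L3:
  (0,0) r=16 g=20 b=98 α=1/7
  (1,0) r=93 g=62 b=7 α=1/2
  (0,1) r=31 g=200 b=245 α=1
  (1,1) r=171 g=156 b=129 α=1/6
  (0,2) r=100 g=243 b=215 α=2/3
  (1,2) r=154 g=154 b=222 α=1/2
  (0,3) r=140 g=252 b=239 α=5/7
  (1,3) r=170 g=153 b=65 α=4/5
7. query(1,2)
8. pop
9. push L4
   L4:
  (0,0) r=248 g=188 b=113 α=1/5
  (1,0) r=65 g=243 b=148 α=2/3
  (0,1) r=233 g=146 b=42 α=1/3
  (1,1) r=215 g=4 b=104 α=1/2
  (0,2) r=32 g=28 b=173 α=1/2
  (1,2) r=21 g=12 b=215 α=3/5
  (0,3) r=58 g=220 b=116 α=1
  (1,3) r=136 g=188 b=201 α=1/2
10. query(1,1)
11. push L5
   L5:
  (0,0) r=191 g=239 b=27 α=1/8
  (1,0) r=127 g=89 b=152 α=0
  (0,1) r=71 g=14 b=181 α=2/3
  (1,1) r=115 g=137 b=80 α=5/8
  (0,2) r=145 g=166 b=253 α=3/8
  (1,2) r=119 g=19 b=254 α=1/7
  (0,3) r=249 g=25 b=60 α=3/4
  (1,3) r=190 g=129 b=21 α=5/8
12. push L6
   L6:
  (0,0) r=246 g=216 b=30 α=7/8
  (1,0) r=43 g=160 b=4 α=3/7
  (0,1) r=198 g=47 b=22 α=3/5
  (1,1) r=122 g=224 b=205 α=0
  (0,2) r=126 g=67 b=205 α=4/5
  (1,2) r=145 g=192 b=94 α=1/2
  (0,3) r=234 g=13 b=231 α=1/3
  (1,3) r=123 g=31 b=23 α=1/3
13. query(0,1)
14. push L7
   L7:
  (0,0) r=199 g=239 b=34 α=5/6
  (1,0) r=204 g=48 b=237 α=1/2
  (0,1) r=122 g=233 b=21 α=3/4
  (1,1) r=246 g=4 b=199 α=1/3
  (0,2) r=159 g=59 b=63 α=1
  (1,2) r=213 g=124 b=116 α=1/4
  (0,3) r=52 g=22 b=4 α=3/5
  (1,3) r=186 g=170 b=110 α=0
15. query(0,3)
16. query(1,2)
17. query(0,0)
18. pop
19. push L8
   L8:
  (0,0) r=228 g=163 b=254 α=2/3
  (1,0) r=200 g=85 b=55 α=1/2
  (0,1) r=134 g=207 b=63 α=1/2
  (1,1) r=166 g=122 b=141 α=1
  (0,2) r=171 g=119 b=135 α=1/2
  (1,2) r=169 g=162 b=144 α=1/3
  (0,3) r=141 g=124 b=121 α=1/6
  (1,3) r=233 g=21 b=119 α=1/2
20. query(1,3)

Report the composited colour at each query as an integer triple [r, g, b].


at x=1,y=1 over L1,L2:
after L1 α=1/2: [221/2, 221/2, 49/2]
after L2 α=3/4: [617/8, 245/8, 817/8]
= [77, 31, 102]

at x=1,y=2 over L1,L2:
+L1 (α=0) → [0, 0, 0]
+L2 (α=0) → [0, 0, 0]
= [0, 0, 0]

at x=0,y=3 over L1,L2:
+L1 (α=1/2) → [237/2, 31, 107]
+L2 (α=5/7) → [907/7, 467/7, 449/7]
→ [130, 67, 64]

(1,2) stack=L1,L2,L3; from [0,0,0]:
L1 α=0: [0, 0, 0]
L2 α=0: [0, 0, 0]
L3 α=1/2: [77, 77, 111]
→ [77, 77, 111]

query (1,1) [L1,L2,L4] — begin 0,0,0
after L1 α=1/2: [221/2, 221/2, 49/2]
after L2 α=3/4: [617/8, 245/8, 817/8]
after L4 α=1/2: [2337/16, 277/16, 1649/16]
→ [146, 17, 103]

query (0,1) [L1,L2,L4,L5,L6] — begin 0,0,0
L1 α=1/2: [91, 1, 59/2]
L2 α=1/2: [104, 13, 345/4]
L4 α=1/3: [147, 172/3, 143/2]
L5 α=2/3: [289/3, 256/9, 289/2]
L6 α=3/5: [472/3, 1781/45, 71]
= [157, 40, 71]

at x=0,y=3 over L1,L2,L4,L5,L6,L7:
+L1 (α=1/2) → [237/2, 31, 107]
+L2 (α=5/7) → [907/7, 467/7, 449/7]
+L4 (α=1) → [58, 220, 116]
+L5 (α=3/4) → [805/4, 295/4, 74]
+L6 (α=1/3) → [1273/6, 107/2, 379/3]
+L7 (α=3/5) → [1741/15, 173/5, 794/15]
= [116, 35, 53]

at x=1,y=2 over L1,L2,L4,L5,L6,L7:
+L1 (α=0) → [0, 0, 0]
+L2 (α=0) → [0, 0, 0]
+L4 (α=3/5) → [63/5, 36/5, 129]
+L5 (α=1/7) → [139/5, 311/35, 1028/7]
+L6 (α=1/2) → [432/5, 7031/70, 843/7]
+L7 (α=1/4) → [2361/20, 29773/280, 3341/28]
= [118, 106, 119]

(0,0) stack=L1,L2,L4,L5,L6,L7; from [0,0,0]:
after L1 α=1/2: [129/2, 120, 96]
after L2 α=1: [189, 18, 93]
after L4 α=1/5: [1004/5, 52, 97]
after L5 α=1/8: [7983/40, 603/8, 353/4]
after L6 α=7/8: [76863/320, 12699/64, 1193/32]
after L7 α=5/6: [395263/1920, 89179/384, 2211/64]
= [206, 232, 35]

query (1,3) [L1,L2,L4,L5,L6,L8] — begin 0,0,0
+L1 (α=1/2) → [57, 231/2, 95]
+L2 (α=0) → [57, 231/2, 95]
+L4 (α=1/2) → [193/2, 607/4, 148]
+L5 (α=5/8) → [2479/16, 4401/32, 549/8]
+L6 (α=1/3) → [3463/24, 4897/48, 641/12]
+L8 (α=1/2) → [9055/48, 5905/96, 2069/24]
→ [189, 62, 86]
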